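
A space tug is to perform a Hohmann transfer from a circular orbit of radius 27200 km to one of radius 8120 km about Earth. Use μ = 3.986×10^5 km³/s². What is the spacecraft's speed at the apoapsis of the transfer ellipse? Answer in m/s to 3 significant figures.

v = 2600 m/s

The Hohmann ellipse has a_t = (r₁ + r₂)/2 = 17660 km.
At apoapsis, r = 27200 km.
Applying v² = μ(2/r − 1/a_t): v = 2.596 km/s.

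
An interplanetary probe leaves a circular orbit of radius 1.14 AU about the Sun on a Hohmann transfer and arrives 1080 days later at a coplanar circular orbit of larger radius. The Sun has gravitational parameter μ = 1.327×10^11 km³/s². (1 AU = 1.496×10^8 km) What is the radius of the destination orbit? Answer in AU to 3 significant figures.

In km: r₁ = 1.14 × 1.496×10^8 = 1.70544×10^8 km.
Transfer time t = 1080 days = 9.3312×10^7 s, and t = π√(a_t³/μ).
So a_t = (μ t²/π²)^(1/3) = (1.327×10^11 × (9.3312×10^7)² / π²)^(1/3) = 4.8920×10^8 km.
Since a_t = (r₁ + r₂)/2, r₂ = 2a_t − r₁ = 2×4.8920×10^8 − 1.70544×10^8 = 8.07856×10^8 km.
In AU: r₂ = 8.07856×10^8 / 1.496×10^8 = 5.40 AU.

r₂ = 5.40 AU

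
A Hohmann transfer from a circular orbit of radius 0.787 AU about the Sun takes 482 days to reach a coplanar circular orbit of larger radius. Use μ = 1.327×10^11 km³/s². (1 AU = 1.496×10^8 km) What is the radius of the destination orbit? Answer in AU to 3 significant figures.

In km: r₁ = 0.787 × 1.496×10^8 = 1.177352×10^8 km.
Transfer time t = 482 days = 4.16448×10^7 s, and t = π√(a_t³/μ).
So a_t = (μ t²/π²)^(1/3) = (1.327×10^11 × (4.16448×10^7)² / π²)^(1/3) = 2.8569×10^8 km.
Since a_t = (r₁ + r₂)/2, r₂ = 2a_t − r₁ = 2×2.8569×10^8 − 1.177352×10^8 = 4.536448×10^8 km.
In AU: r₂ = 4.536448×10^8 / 1.496×10^8 = 3.03 AU.

r₂ = 3.03 AU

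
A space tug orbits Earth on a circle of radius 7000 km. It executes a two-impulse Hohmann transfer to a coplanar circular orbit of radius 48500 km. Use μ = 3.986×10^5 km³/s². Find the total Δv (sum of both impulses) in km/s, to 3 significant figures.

The Hohmann ellipse has a_t = (r₁ + r₂)/2 = 27750 km.
Circular speed at r₁: v₁ = √(μ/r₁) = √(3.986×10^5/7000) = 7.546 km/s.
Transfer-orbit speed at r₁ (vis-viva): v_p = √[μ(2/r₁ − 1/a_t)] = 9.976 km/s.
First burn Δv₁ = |v_p − v₁| = 2.430 km/s.
Circular speed at r₂: v₂ = √(μ/r₂) = 2.867 km/s.
Transfer-orbit speed at r₂: v_a = √[μ(2/r₂ − 1/a_t)] = 1.440 km/s.
Second burn Δv₂ = |v₂ − v_a| = 1.427 km/s.
Δv = Δv₁ + Δv₂ = 2.430 + 1.427 = 3.857 km/s.

Δv = 3.86 km/s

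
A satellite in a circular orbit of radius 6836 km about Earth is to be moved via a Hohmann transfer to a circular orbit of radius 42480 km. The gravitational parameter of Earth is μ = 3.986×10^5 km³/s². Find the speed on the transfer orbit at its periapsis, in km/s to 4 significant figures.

The Hohmann ellipse has a_t = (r₁ + r₂)/2 = 24658 km.
The periapsis of the transfer ellipse is at r = 6836 km.
Applying v² = μ(2/r − 1/a_t): v = 10.02 km/s.

v = 10.02 km/s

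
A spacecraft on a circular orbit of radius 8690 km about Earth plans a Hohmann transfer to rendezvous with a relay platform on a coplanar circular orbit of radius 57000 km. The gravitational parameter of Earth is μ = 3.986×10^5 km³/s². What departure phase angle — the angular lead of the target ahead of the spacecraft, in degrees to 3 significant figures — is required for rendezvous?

Transfer-ellipse semi-major axis a_t = (r₁ + r₂)/2 = (8690 + 57000)/2 = 32845 km.
Transfer time t = π√(a_t³/μ) = 29620.0 s.
The target's mean motion on its circular orbit is ω₂ = √(μ/r₂³) = 4.63934×10^-5 rad/s.
Angle swept by the target during transfer: ω₂·t = 1.37417 rad = 78.73°.
Arrival is 180° from departure on the ellipse, so φ = 180° − 78.73° = 101°.

φ = 101°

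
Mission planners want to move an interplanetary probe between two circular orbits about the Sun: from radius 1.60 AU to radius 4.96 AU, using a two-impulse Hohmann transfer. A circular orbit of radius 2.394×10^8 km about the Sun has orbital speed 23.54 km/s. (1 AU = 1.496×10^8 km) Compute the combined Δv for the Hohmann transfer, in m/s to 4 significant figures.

Δv = 9440 m/s

From the circular-orbit relation v² = μ/r at r = 2.394×10^8 km: μ = v²r = (23.54)² × 2.394×10^8 = 1.32659×10^11 km³/s².
In km: r₁ = 1.60 × 1.496×10^8 = 2.3936×10^8 km; r₂ = 4.96 × 1.496×10^8 = 7.42016×10^8 km.
The Hohmann ellipse has a_t = (r₁ + r₂)/2 = 4.90688×10^8 km.
At r₁ the circular-orbit speed is v₁ = √(μ/r₁) = 23.542 km/s.
On the transfer ellipse at r₁, vis-viva gives v_p = √[μ(2/r₁ − 1/a_t)] = 28.950 km/s.
First burn Δv₁ = |v_p − v₁| = 5.408 km/s.
At r₂, v₂ = √(μ/r₂) = 13.371 km/s.
Transfer-orbit speed at r₂: v_a = √[μ(2/r₂ − 1/a_t)] = 9.3387 km/s.
Second burn Δv₂ = |v₂ − v_a| = 4.032 km/s.
Δv = Δv₁ + Δv₂ = 5.408 + 4.032 = 9.440 km/s.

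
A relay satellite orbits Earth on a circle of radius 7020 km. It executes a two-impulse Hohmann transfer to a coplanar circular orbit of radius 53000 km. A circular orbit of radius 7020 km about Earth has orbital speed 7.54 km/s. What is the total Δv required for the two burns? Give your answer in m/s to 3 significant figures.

Δv = 3900 m/s

From the circular-orbit relation v² = μ/r at r = 7020 km: μ = v²r = (7.54)² × 7020 = 3.99098×10^5 km³/s².
Semi-major axis of the transfer orbit: a_t = (7020 + 53000)/2 = 30010 km.
Circular speed at r₁: v₁ = √(μ/r₁) = √(3.99098×10^5/7020) = 7.540 km/s.
On the transfer ellipse at r₁, v² = μ(2/r − 1/a) gives v_p = √[μ(2/r₁ − 1/a_t)] = 10.02 km/s.
First burn Δv₁ = |v_p − v₁| = 2.480 km/s.
At r₂, v₂ = √(μ/r₂) = 2.744 km/s.
Transfer-orbit speed at r₂: v_a = √[μ(2/r₂ − 1/a_t)] = 1.327 km/s.
Second burn Δv₂ = |v₂ − v_a| = 1.417 km/s.
Δv = Δv₁ + Δv₂ = 2.480 + 1.417 = 3.897 km/s.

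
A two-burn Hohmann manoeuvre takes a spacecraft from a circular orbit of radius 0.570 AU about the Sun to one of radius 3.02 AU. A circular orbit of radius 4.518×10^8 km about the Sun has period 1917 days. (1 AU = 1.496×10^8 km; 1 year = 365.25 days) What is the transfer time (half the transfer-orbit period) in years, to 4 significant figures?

t = 1.202 years

From Kepler's third law T² = 4π²r³/μ at r = 4.518×10^8 km, T = 1917 days = 1917 × 86400 s = 1.656288×10^8 s: μ = 4π²r³/T² = 1.32717×10^11 km³/s².
In km: r₁ = 0.570 × 1.496×10^8 = 8.5272×10^7 km; r₂ = 3.02 × 1.496×10^8 = 4.51792×10^8 km.
Semi-major axis of the transfer orbit: a_t = (8.5272×10^7 + 4.51792×10^8)/2 = 2.68532×10^8 km.
Transfer time t = π√(a_t³/μ) = π√((2.68532×10^8)³ / 1.32717×10^11) = 3.7947×10^7 s.
Converting: 3.7947×10^7 s ÷ 3.15576×10^7 s/year (365.25 × 86400) = 1.202 years.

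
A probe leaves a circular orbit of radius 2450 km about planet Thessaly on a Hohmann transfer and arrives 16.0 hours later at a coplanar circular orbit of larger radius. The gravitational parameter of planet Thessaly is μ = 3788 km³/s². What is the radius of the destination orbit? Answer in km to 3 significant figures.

Transfer time t = 16.0 hours = 57600 s, and t = π√(a_t³/μ).
So a_t = (μ t²/π²)^(1/3) = (3788 × (57600)² / π²)^(1/3) = 10839 km.
Since a_t = (r₁ + r₂)/2, r₂ = 2a_t − r₁ = 2×10839 − 2450 = 19228 km.

r₂ = 19200 km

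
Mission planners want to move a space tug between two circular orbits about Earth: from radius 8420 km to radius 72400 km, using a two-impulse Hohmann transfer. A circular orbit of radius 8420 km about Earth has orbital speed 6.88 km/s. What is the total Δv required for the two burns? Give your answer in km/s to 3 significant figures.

Δv = 3.60 km/s

From the circular-orbit relation v² = μ/r at r = 8420 km: μ = v²r = (6.88)² × 8420 = 3.98556×10^5 km³/s².
Transfer-ellipse semi-major axis a_t = (r₁ + r₂)/2 = (8420 + 72400)/2 = 40410 km.
At r₁ the circular-orbit speed is v₁ = √(μ/r₁) = 6.880 km/s.
Transfer-orbit speed at r₁ (v² = μ(2/r − 1/a)): v_p = √[μ(2/r₁ − 1/a_t)] = 9.209 km/s.
First burn Δv₁ = |v_p − v₁| = 2.329 km/s.
At r₂, v₂ = √(μ/r₂) = 2.346 km/s.
Transfer-orbit speed at r₂: v_a = √[μ(2/r₂ − 1/a_t)] = 1.071 km/s.
Second burn Δv₂ = |v₂ − v_a| = 1.275 km/s.
Total Δv = Δv₁ + Δv₂ = 3.604 km/s.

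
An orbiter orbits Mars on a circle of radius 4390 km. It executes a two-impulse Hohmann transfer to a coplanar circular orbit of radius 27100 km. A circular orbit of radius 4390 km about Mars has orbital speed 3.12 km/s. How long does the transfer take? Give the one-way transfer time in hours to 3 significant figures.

t = 8.34 hours

From the circular-orbit relation v² = μ/r at r = 4390 km: μ = v²r = (3.12)² × 4390 = 42734.0 km³/s².
The Hohmann ellipse has a_t = (r₁ + r₂)/2 = 15745 km.
Transfer time t = π√(a_t³/μ) = π√((15745)³ / 42734.0) = 30020 s.
Converting: 30020 s ÷ 3600 s/hour = 8.34 hours.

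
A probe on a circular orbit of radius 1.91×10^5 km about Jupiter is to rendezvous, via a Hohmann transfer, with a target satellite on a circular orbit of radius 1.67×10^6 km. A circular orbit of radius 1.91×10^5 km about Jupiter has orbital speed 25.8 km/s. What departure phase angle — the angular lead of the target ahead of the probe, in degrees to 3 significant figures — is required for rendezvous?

From the circular-orbit relation v² = μ/r at r = 1.91×10^5 km: μ = v²r = (25.8)² × 1.91×10^5 = 1.27137×10^8 km³/s².
The Hohmann ellipse has a_t = (r₁ + r₂)/2 = 9.305×10^5 km.
The half-period of the transfer ellipse is t = π√(a_t³/μ) = 2.5009×10^5 s.
Target angular speed ω₂ = √(μ/r₂³) = 5.2247×10^-6 rad/s.
Angle swept by the target during transfer: ω₂·t = 1.3066 rad = 74.86°.
Arrival is 180° from departure on the ellipse, so φ = 180° − 74.86° = 105°.

φ = 105°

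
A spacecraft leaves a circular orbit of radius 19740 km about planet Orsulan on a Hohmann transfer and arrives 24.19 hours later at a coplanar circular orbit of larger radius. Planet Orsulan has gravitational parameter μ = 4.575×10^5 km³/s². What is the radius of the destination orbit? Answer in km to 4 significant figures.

r₂ = 1.214×10^5 km

Transfer time t = 24.19 hours = 87084 s, and t = π√(a_t³/μ).
So a_t = (μ t²/π²)^(1/3) = (4.575×10^5 × (87084)² / π²)^(1/3) = 70576 km.
Since a_t = (r₁ + r₂)/2, r₂ = 2a_t − r₁ = 2×70576 − 19740 = 1.21412×10^5 km.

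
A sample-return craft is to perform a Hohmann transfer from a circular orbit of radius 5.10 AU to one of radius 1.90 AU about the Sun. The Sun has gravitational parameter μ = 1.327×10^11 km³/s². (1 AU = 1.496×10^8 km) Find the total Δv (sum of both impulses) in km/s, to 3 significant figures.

In km: r₁ = 5.10 × 1.496×10^8 = 7.6296×10^8 km; r₂ = 1.90 × 1.496×10^8 = 2.8424×10^8 km.
Transfer-ellipse semi-major axis a_t = (r₁ + r₂)/2 = (7.6296×10^8 + 2.8424×10^8)/2 = 5.236×10^8 km.
At r₁ the circular-orbit speed is v₁ = √(μ/r₁) = 13.1882 km/s.
On the transfer ellipse at r₁, vis-viva gives v_a = √[μ(2/r₁ − 1/a_t)] = 9.71689 km/s.
First burn Δv₁ = |v_a − v₁| = 3.4713 km/s.
Circular speed at r₂: v₂ = √(μ/r₂) = 21.6069 km/s.
Transfer-orbit speed at r₂: v_p = √[μ(2/r₂ − 1/a_t)] = 26.0822 km/s.
Second burn Δv₂ = |v₂ − v_p| = 4.4753 km/s.
Total Δv = Δv₁ + Δv₂ = 7.947 km/s.

Δv = 7.95 km/s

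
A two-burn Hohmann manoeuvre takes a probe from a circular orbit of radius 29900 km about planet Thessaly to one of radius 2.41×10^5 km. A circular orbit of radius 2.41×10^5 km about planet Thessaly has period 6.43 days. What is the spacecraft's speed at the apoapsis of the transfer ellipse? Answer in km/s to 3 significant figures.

v = 1.28 km/s

From Kepler's third law T² = 4π²r³/μ at r = 2.41×10^5 km, T = 6.43 days = 6.43 × 86400 s = 5.55552×10^5 s: μ = 4π²r³/T² = 1.79045×10^6 km³/s².
The Hohmann ellipse has a_t = (r₁ + r₂)/2 = 1.3545×10^5 km.
At apoapsis, r = 2.410×10^5 km.
Applying v² = μ(2/r − 1/a_t): v = 1.281 km/s.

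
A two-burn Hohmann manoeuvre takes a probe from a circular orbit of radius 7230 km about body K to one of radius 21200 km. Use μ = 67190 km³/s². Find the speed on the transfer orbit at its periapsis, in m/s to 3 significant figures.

v = 3720 m/s

The Hohmann ellipse has a_t = (r₁ + r₂)/2 = 14215 km.
At periapsis, r = 7230 km.
From the vis-viva equation, v = √[μ(2/r − 1/a_t)] = 3.723 km/s.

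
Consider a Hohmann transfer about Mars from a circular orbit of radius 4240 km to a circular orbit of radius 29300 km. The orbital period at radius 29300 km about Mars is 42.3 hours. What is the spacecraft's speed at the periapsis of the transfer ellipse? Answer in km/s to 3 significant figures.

From Kepler's third law T² = 4π²r³/μ at r = 29300 km, T = 42.3 hours = 42.3 × 3600 s = 1.5228×10^5 s: μ = 4π²r³/T² = 42823.0 km³/s².
Transfer-ellipse semi-major axis a_t = (r₁ + r₂)/2 = (4240 + 29300)/2 = 16770 km.
At periapsis, r = 4240 km.
Vis-viva: v = √[μ(2/r − 1/a_t)] = √[42823.0 × (2/4240 − 1/16770)] = 4.201 km/s.

v = 4.20 km/s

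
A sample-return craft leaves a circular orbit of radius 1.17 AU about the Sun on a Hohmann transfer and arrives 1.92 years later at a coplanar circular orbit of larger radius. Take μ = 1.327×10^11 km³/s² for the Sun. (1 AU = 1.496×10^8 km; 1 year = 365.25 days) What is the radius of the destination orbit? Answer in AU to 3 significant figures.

r₂ = 3.73 AU

In km: r₁ = 1.17 × 1.496×10^8 = 1.75032×10^8 km.
Transfer time t = 1.92 years × 365.25 × 86400 s = 6.0590592×10^7 s, and t = π√(a_t³/μ).
So a_t = (μ t²/π²)^(1/3) = (1.327×10^11 × (6.0590592×10^7)² / π²)^(1/3) = 3.6683×10^8 km.
Since a_t = (r₁ + r₂)/2, r₂ = 2a_t − r₁ = 2×3.6683×10^8 − 1.75032×10^8 = 5.58628×10^8 km.
In AU: r₂ = 5.58628×10^8 / 1.496×10^8 = 3.73 AU.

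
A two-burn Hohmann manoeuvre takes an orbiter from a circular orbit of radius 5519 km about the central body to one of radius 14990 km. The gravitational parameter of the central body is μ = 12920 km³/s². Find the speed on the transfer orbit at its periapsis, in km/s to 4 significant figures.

Semi-major axis of the transfer orbit: a_t = (5519 + 14990)/2 = 10254.5 km.
The periapsis of the transfer ellipse is at r = 5519 km.
Applying v² = μ(2/r − 1/a_t): v = 1.850 km/s.

v = 1.850 km/s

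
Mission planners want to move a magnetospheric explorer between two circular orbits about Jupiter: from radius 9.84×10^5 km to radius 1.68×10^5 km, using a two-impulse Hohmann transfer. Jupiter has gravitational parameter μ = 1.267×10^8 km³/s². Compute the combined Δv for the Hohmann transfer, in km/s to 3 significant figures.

Semi-major axis of the transfer orbit: a_t = (9.840×10^5 + 1.680×10^5)/2 = 5.760×10^5 km.
Circular speed at r₁: v₁ = √(μ/r₁) = √(1.267×10^8/9.840×10^5) = 11.347 km/s.
Transfer-orbit speed at r₁ (vis-viva equation): v_a = √[μ(2/r₁ − 1/a_t)] = 6.1282 km/s.
First burn Δv₁ = |v_a − v₁| = 5.219 km/s.
At r₂, v₂ = √(μ/r₂) = 27.462 km/s.
Transfer-orbit speed at r₂: v_p = √[μ(2/r₂ − 1/a_t)] = 35.894 km/s.
Second burn Δv₂ = |v₂ − v_p| = 8.432 km/s.
Δv = Δv₁ + Δv₂ = 5.219 + 8.432 = 13.65 km/s.

Δv = 13.7 km/s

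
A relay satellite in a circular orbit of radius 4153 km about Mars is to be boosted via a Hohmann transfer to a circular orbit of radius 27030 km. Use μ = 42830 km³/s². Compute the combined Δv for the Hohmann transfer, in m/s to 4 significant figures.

Transfer-ellipse semi-major axis a_t = (r₁ + r₂)/2 = (4153 + 27030)/2 = 15591.5 km.
At r₁ the circular-orbit speed is v₁ = √(μ/r₁) = 3.211 km/s.
Transfer-orbit speed at r₁ (vis-viva equation): v_p = √[μ(2/r₁ − 1/a_t)] = 4.228 km/s.
First burn Δv₁ = |v_p − v₁| = 1.017 km/s.
Circular speed at r₂: v₂ = √(μ/r₂) = 1.2588 km/s.
Transfer-orbit speed at r₂: v_a = √[μ(2/r₂ − 1/a_t)] = 0.64966 km/s.
Second burn Δv₂ = |v₂ − v_a| = 0.6091 km/s.
Δv = Δv₁ + Δv₂ = 1.017 + 0.6091 = 1.626 km/s.

Δv = 1626 m/s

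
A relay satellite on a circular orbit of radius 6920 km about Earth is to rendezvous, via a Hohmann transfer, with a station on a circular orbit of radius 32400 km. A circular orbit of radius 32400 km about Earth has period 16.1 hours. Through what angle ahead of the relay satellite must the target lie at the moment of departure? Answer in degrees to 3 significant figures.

From Kepler's third law T² = 4π²r³/μ at r = 32400 km, T = 16.1 hours = 16.1 × 3600 s = 57960 s: μ = 4π²r³/T² = 3.99704×10^5 km³/s².
The Hohmann ellipse has a_t = (r₁ + r₂)/2 = 19660 km.
Transfer time t = π√(a_t³/μ) = 13700 s.
The target's mean motion on its circular orbit is ω₂ = √(μ/r₂³) = 1.084×10^-4 rad/s.
Angle swept by the target during transfer: ω₂·t = 1.485 rad = 85.08°.
The relay satellite traverses 180° on the transfer ellipse, so the target must lead by 180° − 85.08° = 94.9°.

φ = 94.9°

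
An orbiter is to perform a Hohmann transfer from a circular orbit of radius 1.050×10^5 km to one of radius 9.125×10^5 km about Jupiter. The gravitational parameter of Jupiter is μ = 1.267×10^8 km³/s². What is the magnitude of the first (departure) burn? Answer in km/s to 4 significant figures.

Transfer-ellipse semi-major axis a_t = (r₁ + r₂)/2 = (1.050×10^5 + 9.125×10^5)/2 = 5.0875×10^5 km.
Circular speed at r = 1.050×10^5 km: v_c = √(μ/r) = 34.74 km/s.
Transfer-orbit speed at the same r (vis-viva, a = a_t): v_t = √[μ(2/r − 1/a_t)] = 46.52 km/s.
Δv₁ = |v_t − v_c| = |46.52 − 34.74| = 11.78 km/s.

Δv₁ = 11.78 km/s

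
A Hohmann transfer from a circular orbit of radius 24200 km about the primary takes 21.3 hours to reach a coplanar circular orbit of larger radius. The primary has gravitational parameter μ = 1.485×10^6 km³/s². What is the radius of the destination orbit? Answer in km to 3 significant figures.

r₂ = 1.68×10^5 km

Transfer time t = 21.3 hours = 76680 s, and t = π√(a_t³/μ).
So a_t = (μ t²/π²)^(1/3) = (1.485×10^6 × (76680)² / π²)^(1/3) = 95998 km.
Since a_t = (r₁ + r₂)/2, r₂ = 2a_t − r₁ = 2×95998 − 24200 = 1.67796×10^5 km.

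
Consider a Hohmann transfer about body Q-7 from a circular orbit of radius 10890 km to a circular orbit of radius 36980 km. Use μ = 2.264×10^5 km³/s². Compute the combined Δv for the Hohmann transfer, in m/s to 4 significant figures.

The Hohmann ellipse has a_t = (r₁ + r₂)/2 = 23935 km.
At r₁ the circular-orbit speed is v₁ = √(μ/r₁) = 4.5596 km/s.
On the transfer ellipse at r₁, v² = μ(2/r − 1/a) gives v_p = √[μ(2/r₁ − 1/a_t)] = 5.6675 km/s.
First burn Δv₁ = |v_p − v₁| = 1.108 km/s.
Circular speed at r₂: v₂ = √(μ/r₂) = 2.4743 km/s.
Transfer-orbit speed at r₂: v_a = √[μ(2/r₂ − 1/a_t)] = 1.6690 km/s.
Second burn Δv₂ = |v₂ − v_a| = 0.8053 km/s.
Δv = Δv₁ + Δv₂ = 1.108 + 0.8053 = 1.913 km/s.

Δv = 1913 m/s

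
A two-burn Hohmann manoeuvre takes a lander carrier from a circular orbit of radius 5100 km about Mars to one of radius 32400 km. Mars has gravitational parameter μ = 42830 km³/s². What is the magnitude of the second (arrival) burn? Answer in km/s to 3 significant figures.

Δv₂ = 0.550 km/s

Semi-major axis of the transfer orbit: a_t = (5100 + 32400)/2 = 18750 km.
On the circular orbit at r = 32400 km, v_c = √(μ/r) = 1.1497 km/s.
Vis-viva on the transfer ellipse at r = 32400 km gives v_t = √[μ(2/r − 1/a_t)] = 0.59963 km/s.
Δv₂ = |v_t − v_c| = |0.59963 − 1.1497| = 0.5501 km/s.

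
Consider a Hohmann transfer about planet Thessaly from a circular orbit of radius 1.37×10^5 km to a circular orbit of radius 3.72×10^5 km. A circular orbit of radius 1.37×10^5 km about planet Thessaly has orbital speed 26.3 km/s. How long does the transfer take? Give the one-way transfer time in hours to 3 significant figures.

From the circular-orbit relation v² = μ/r at r = 1.37×10^5 km: μ = v²r = (26.3)² × 1.37×10^5 = 9.47615×10^7 km³/s².
Transfer-ellipse semi-major axis a_t = (r₁ + r₂)/2 = (1.370×10^5 + 3.720×10^5)/2 = 2.545×10^5 km.
Half the transfer-orbit period gives t = π√(a_t³/μ) = 41430 s.
Converting: 41430 s ÷ 3600 s/hour = 11.5 hours.

t = 11.5 hours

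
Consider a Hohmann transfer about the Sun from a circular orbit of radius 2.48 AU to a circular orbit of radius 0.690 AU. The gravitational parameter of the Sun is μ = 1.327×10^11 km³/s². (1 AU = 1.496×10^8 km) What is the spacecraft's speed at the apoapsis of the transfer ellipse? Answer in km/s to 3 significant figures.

In km: r₁ = 2.48 × 1.496×10^8 = 3.71008×10^8 km; r₂ = 0.690 × 1.496×10^8 = 1.03224×10^8 km.
The Hohmann ellipse has a_t = (r₁ + r₂)/2 = 2.37116×10^8 km.
At apoapsis, r = 3.71008×10^8 km.
From the vis-viva equation, v = √[μ(2/r − 1/a_t)] = 12.48 km/s.

v = 12.5 km/s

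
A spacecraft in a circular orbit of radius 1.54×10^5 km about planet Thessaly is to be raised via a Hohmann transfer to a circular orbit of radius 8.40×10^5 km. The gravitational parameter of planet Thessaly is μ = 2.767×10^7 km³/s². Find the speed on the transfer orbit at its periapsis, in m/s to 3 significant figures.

v = 17400 m/s

Semi-major axis of the transfer orbit: a_t = (1.540×10^5 + 8.400×10^5)/2 = 4.970×10^5 km.
The periapsis of the transfer ellipse is at r = 1.540×10^5 km.
Applying v² = μ(2/r − 1/a_t): v = 17.43 km/s.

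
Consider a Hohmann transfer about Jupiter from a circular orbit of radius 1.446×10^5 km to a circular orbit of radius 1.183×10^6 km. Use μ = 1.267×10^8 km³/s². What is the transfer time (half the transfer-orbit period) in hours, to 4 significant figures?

Semi-major axis of the transfer orbit: a_t = (1.446×10^5 + 1.183×10^6)/2 = 6.638×10^5 km.
Half the transfer-orbit period gives t = π√(a_t³/μ) = 1.5094×10^5 s.
Converting: 1.5094×10^5 s ÷ 3600 s/hour = 41.93 hours.

t = 41.93 hours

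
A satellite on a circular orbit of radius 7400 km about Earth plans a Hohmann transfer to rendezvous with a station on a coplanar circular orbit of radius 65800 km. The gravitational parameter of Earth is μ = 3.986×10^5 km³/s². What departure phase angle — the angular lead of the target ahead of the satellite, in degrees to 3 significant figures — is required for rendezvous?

Semi-major axis of the transfer orbit: a_t = (7400 + 65800)/2 = 36600 km.
Transfer time t = π√(a_t³/μ) = 34842 s.
Target angular speed ω₂ = √(μ/r₂³) = 3.7405×10^-5 rad/s.
Angle swept by the target during transfer: ω₂·t = 1.3033 rad = 74.67°.
Arrival is 180° from departure on the ellipse, so φ = 180° − 74.67° = 105°.

φ = 105°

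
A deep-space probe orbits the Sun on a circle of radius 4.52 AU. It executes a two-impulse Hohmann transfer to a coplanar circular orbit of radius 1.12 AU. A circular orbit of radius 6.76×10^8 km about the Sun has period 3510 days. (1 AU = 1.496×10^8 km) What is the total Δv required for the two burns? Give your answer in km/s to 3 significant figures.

From Kepler's third law T² = 4π²r³/μ at r = 6.76×10^8 km, T = 3510 days = 3510 × 86400 s = 3.03264×10^8 s: μ = 4π²r³/T² = 1.32604×10^11 km³/s².
In km: r₁ = 4.52 × 1.496×10^8 = 6.76192×10^8 km; r₂ = 1.12 × 1.496×10^8 = 1.67552×10^8 km.
The Hohmann ellipse has a_t = (r₁ + r₂)/2 = 4.21872×10^8 km.
Circular speed at r₁: v₁ = √(μ/r₁) = √(1.32604×10^11/6.76192×10^8) = 14.0037 km/s.
Transfer-orbit speed at r₁ (v² = μ(2/r − 1/a)): v_a = √[μ(2/r₁ − 1/a_t)] = 8.82528 km/s.
First burn Δv₁ = |v_a − v₁| = 5.178 km/s.
Circular speed at r₂: v₂ = √(μ/r₂) = 28.132 km/s.
Transfer-orbit speed at r₂: v_p = √[μ(2/r₂ − 1/a_t)] = 35.616 km/s.
Second burn Δv₂ = |v₂ − v_p| = 7.484 km/s.
Total Δv = Δv₁ + Δv₂ = 12.66 km/s.

Δv = 12.7 km/s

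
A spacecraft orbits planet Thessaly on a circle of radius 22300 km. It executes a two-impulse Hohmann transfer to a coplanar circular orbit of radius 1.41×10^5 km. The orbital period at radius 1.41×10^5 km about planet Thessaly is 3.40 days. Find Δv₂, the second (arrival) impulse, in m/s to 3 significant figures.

Δv₂ = 1440 m/s

From Kepler's third law T² = 4π²r³/μ at r = 1.41×10^5 km, T = 3.40 days = 3.40 × 86400 s = 2.9376×10^5 s: μ = 4π²r³/T² = 1.28242×10^6 km³/s².
The Hohmann ellipse has a_t = (r₁ + r₂)/2 = 81650 km.
Circular speed at r = 1.410×10^5 km: v_c = √(μ/r) = 3.016 km/s.
Transfer-orbit speed at the same r (vis-viva, a = a_t): v_t = √[μ(2/r − 1/a_t)] = 1.576 km/s.
Δv₂ = |v_t − v_c| = |1.576 − 3.016| = 1.440 km/s.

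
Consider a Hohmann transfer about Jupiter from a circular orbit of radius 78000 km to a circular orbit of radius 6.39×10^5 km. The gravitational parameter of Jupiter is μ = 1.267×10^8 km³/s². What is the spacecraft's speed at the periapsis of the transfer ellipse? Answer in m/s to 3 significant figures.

v = 53800 m/s

Transfer-ellipse semi-major axis a_t = (r₁ + r₂)/2 = (78000 + 6.390×10^5)/2 = 3.585×10^5 km.
At periapsis, r = 78000 km.
Vis-viva: v = √[μ(2/r − 1/a_t)] = √[1.267×10^8 × (2/78000 − 1/3.585×10^5)] = 53.81 km/s.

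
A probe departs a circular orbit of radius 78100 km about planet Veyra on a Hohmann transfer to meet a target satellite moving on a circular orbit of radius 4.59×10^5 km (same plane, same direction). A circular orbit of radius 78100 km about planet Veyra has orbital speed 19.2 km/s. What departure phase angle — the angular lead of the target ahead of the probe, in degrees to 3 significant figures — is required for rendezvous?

φ = 99.4°

From the circular-orbit relation v² = μ/r at r = 78100 km: μ = v²r = (19.2)² × 78100 = 2.87908×10^7 km³/s².
Transfer-ellipse semi-major axis a_t = (r₁ + r₂)/2 = (78100 + 4.590×10^5)/2 = 2.6855×10^5 km.
The half-period of the transfer ellipse is t = π√(a_t³/μ) = 81481.85 s.
The target's mean motion on its circular orbit is ω₂ = √(μ/r₂³) = 1.725471×10^-5 rad/s.
Angle swept by the target during transfer: ω₂·t = 1.40595 rad = 80.555°.
Arrival is 180° from departure on the ellipse, so φ = 180° − 80.555° = 99.4°.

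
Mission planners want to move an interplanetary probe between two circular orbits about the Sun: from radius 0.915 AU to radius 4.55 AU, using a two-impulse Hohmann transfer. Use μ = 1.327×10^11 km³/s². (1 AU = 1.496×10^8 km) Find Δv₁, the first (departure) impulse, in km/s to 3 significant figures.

In km: r₁ = 0.915 × 1.496×10^8 = 1.36884×10^8 km; r₂ = 4.55 × 1.496×10^8 = 6.8068×10^8 km.
The Hohmann ellipse has a_t = (r₁ + r₂)/2 = 4.08782×10^8 km.
Circular speed at r = 1.36884×10^8 km: v_c = √(μ/r) = 31.136 km/s.
Transfer-orbit speed at the same r (vis-viva, a = a_t): v_t = √[μ(2/r − 1/a_t)] = 40.178 km/s.
Δv₁ = |v_t − v_c| = |40.178 − 31.136| = 9.042 km/s.

Δv₁ = 9.04 km/s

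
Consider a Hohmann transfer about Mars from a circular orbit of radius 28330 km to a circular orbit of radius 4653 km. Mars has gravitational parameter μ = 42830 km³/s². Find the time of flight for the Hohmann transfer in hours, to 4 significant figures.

t = 8.930 hours

Transfer-ellipse semi-major axis a_t = (r₁ + r₂)/2 = (28330 + 4653)/2 = 16491.5 km.
Half the transfer-orbit period gives t = π√(a_t³/μ) = 32149 s.
Converting: 32149 s ÷ 3600 s/hour = 8.930 hours.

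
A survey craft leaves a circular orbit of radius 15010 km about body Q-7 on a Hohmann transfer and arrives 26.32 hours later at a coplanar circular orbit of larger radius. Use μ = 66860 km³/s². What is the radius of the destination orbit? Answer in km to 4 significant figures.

Transfer time t = 26.32 hours = 94752 s, and t = π√(a_t³/μ).
So a_t = (μ t²/π²)^(1/3) = (66860 × (94752)² / π²)^(1/3) = 39326 km.
Since a_t = (r₁ + r₂)/2, r₂ = 2a_t − r₁ = 2×39326 − 15010 = 63642 km.

r₂ = 63640 km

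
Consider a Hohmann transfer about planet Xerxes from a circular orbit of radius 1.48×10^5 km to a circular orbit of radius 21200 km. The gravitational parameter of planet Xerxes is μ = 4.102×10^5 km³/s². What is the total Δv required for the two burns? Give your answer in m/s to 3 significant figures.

Δv = 2250 m/s

Semi-major axis of the transfer orbit: a_t = (1.480×10^5 + 21200)/2 = 84600 km.
Circular speed at r₁: v₁ = √(μ/r₁) = √(4.102×10^5/1.480×10^5) = 1.66482 km/s.
On the transfer ellipse at r₁, vis-viva equation gives v_a = √[μ(2/r₁ − 1/a_t)] = 0.833393 km/s.
First burn Δv₁ = |v_a − v₁| = 0.83143 km/s.
Circular speed at r₂: v₂ = √(μ/r₂) = 4.39876 km/s.
Transfer-orbit speed at r₂: v_p = √[μ(2/r₂ − 1/a_t)] = 5.81802 km/s.
Second burn Δv₂ = |v₂ − v_p| = 1.4193 km/s.
Δv = Δv₁ + Δv₂ = 0.83143 + 1.4193 = 2.251 km/s.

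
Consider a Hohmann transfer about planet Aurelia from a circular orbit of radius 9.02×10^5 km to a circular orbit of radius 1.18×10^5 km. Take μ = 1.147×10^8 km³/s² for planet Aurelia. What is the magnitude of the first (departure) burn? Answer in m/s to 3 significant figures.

Δv₁ = 5850 m/s

The Hohmann ellipse has a_t = (r₁ + r₂)/2 = 5.100×10^5 km.
Circular speed at r = 9.020×10^5 km: v_c = √(μ/r) = 11.2766 km/s.
Transfer-orbit speed at the same r (vis-viva, a = a_t): v_t = √[μ(2/r − 1/a_t)] = 5.42418 km/s.
Δv₁ = |v_t − v_c| = |5.42418 − 11.2766| = 5.852 km/s.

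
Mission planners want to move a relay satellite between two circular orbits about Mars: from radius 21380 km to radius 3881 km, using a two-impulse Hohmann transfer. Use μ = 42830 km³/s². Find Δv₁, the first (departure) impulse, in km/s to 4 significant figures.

Δv₁ = 0.6308 km/s

The Hohmann ellipse has a_t = (r₁ + r₂)/2 = 12630.5 km.
Circular speed at r = 21380 km: v_c = √(μ/r) = 1.4154 km/s.
Vis-viva on the transfer ellipse at r = 21380 km gives v_t = √[μ(2/r − 1/a_t)] = 0.78457 km/s.
Δv₁ = |v_t − v_c| = |0.78457 − 1.4154| = 0.6308 km/s.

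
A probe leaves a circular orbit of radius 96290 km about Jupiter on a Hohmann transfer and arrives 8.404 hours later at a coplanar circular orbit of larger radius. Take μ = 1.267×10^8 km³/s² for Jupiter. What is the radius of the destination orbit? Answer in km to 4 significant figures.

Transfer time t = 8.404 hours = 30254.4 s, and t = π√(a_t³/μ).
So a_t = (μ t²/π²)^(1/3) = (1.267×10^8 × (30254.4)² / π²)^(1/3) = 2.2734×10^5 km.
Since a_t = (r₁ + r₂)/2, r₂ = 2a_t − r₁ = 2×2.2734×10^5 − 96290 = 3.5839×10^5 km.

r₂ = 3.584×10^5 km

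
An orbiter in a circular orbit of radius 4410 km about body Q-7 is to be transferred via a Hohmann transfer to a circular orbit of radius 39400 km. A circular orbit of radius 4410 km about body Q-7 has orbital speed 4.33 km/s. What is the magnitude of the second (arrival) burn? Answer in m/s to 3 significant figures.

From the circular-orbit relation v² = μ/r at r = 4410 km: μ = v²r = (4.33)² × 4410 = 82682.6 km³/s².
Transfer-ellipse semi-major axis a_t = (r₁ + r₂)/2 = (4410 + 39400)/2 = 21905 km.
Circular speed at r = 39400 km: v_c = √(μ/r) = 1.4486 km/s.
Vis-viva on the transfer ellipse at r = 39400 km gives v_t = √[μ(2/r − 1/a_t)] = 0.64999 km/s.
Δv₂ = |v_t − v_c| = |0.64999 − 1.4486| = 0.7986 km/s.

Δv₂ = 799 m/s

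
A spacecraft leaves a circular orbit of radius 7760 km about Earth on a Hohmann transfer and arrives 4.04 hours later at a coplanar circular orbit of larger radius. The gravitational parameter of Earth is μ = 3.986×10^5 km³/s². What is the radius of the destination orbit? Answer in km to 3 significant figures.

Transfer time t = 4.04 hours = 14544 s, and t = π√(a_t³/μ).
So a_t = (μ t²/π²)^(1/3) = (3.986×10^5 × (14544)² / π²)^(1/3) = 20443 km.
Since a_t = (r₁ + r₂)/2, r₂ = 2a_t − r₁ = 2×20443 − 7760 = 33126 km.

r₂ = 33100 km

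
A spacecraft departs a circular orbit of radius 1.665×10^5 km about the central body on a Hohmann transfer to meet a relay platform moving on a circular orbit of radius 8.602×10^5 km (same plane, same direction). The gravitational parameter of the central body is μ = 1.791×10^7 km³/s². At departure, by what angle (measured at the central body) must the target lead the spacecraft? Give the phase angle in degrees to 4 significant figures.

Semi-major axis of the transfer orbit: a_t = (1.665×10^5 + 8.602×10^5)/2 = 5.1335×10^5 km.
The half-period of the transfer ellipse is t = π√(a_t³/μ) = 2.730×10^5 s.
Target angular speed ω₂ = √(μ/r₂³) = 5.305×10^-6 rad/s.
Angle swept by the target during transfer: ω₂·t = 1.4483 rad = 82.98°.
The spacecraft traverses 180° on the transfer ellipse, so the target must lead by 180° − 82.98° = 97.02°.

φ = 97.02°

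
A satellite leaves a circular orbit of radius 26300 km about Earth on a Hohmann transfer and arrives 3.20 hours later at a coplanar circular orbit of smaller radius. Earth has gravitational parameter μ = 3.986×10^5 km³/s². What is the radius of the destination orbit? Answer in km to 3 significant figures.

r₂ = 8700 km

Transfer time t = 3.20 hours = 11520 s, and t = π√(a_t³/μ).
So a_t = (μ t²/π²)^(1/3) = (3.986×10^5 × (11520)² / π²)^(1/3) = 17500 km.
Since a_t = (r₁ + r₂)/2, r₂ = 2a_t − r₁ = 2×17500 − 26300 = 8700 km.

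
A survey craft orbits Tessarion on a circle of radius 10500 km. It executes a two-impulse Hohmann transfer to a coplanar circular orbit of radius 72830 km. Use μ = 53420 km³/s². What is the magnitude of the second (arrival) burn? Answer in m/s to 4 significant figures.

Δv₂ = 426.5 m/s

The Hohmann ellipse has a_t = (r₁ + r₂)/2 = 41665 km.
On the circular orbit at r = 72830 km, v_c = √(μ/r) = 0.8564 km/s.
Transfer-orbit speed at the same r (vis-viva, a = a_t): v_t = √[μ(2/r − 1/a_t)] = 0.4299 km/s.
Δv₂ = |v_t − v_c| = |0.4299 − 0.8564| = 0.4265 km/s.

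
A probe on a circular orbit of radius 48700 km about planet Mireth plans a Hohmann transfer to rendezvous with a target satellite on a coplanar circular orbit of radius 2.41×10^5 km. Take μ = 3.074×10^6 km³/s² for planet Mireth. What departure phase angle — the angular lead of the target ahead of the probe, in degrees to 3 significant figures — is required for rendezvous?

Semi-major axis of the transfer orbit: a_t = (48700 + 2.410×10^5)/2 = 1.4485×10^5 km.
Transfer time t = π√(a_t³/μ) = 98781.5 s.
The target's mean motion on its circular orbit is ω₂ = √(μ/r₂³) = 1.48193×10^-5 rad/s.
Angle swept by the target during transfer: ω₂·t = 1.46387 rad = 83.87°.
The probe traverses 180° on the transfer ellipse, so the target must lead by 180° − 83.87° = 96.1°.

φ = 96.1°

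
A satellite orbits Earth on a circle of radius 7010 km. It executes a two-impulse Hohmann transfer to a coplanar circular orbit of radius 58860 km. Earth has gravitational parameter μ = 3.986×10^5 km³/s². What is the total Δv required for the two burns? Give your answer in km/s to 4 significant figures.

Δv = 3.942 km/s

Semi-major axis of the transfer orbit: a_t = (7010 + 58860)/2 = 32935 km.
At r₁ the circular-orbit speed is v₁ = √(μ/r₁) = 7.5407 km/s.
On the transfer ellipse at r₁, vis-viva equation gives v_p = √[μ(2/r₁ − 1/a_t)] = 10.081 km/s.
First burn Δv₁ = |v_p − v₁| = 2.540 km/s.
Circular speed at r₂: v₂ = √(μ/r₂) = 2.6023 km/s.
Transfer-orbit speed at r₂: v_a = √[μ(2/r₂ − 1/a_t)] = 1.2006 km/s.
Second burn Δv₂ = |v₂ − v_a| = 1.402 km/s.
Total Δv = Δv₁ + Δv₂ = 3.942 km/s.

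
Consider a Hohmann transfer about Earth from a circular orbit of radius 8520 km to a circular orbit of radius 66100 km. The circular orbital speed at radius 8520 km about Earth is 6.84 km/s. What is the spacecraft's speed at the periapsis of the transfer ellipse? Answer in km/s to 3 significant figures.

From the circular-orbit relation v² = μ/r at r = 8520 km: μ = v²r = (6.84)² × 8520 = 3.98613×10^5 km³/s².
Transfer-ellipse semi-major axis a_t = (r₁ + r₂)/2 = (8520 + 66100)/2 = 37310 km.
At periapsis, r = 8520 km.
Applying v² = μ(2/r − 1/a_t): v = 9.104 km/s.

v = 9.10 km/s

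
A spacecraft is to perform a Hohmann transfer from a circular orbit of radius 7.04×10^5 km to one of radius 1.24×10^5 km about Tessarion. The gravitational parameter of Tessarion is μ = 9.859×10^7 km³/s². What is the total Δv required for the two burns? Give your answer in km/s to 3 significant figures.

Δv = 13.9 km/s

Semi-major axis of the transfer orbit: a_t = (7.040×10^5 + 1.240×10^5)/2 = 4.140×10^5 km.
At r₁ the circular-orbit speed is v₁ = √(μ/r₁) = 11.8340 km/s.
Transfer-orbit speed at r₁ (vis-viva equation): v_a = √[μ(2/r₁ − 1/a_t)] = 6.47651 km/s.
First burn Δv₁ = |v_a − v₁| = 5.357 km/s.
Circular speed at r₂: v₂ = √(μ/r₂) = 28.197 km/s.
Transfer-orbit speed at r₂: v_p = √[μ(2/r₂ − 1/a_t)] = 36.770 km/s.
Second burn Δv₂ = |v₂ − v_p| = 8.573 km/s.
Δv = Δv₁ + Δv₂ = 5.357 + 8.573 = 13.93 km/s.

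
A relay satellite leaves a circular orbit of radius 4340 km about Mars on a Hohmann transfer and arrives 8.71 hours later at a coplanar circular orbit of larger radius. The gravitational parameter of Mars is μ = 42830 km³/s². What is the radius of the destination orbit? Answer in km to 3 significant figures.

Transfer time t = 8.71 hours = 31356 s, and t = π√(a_t³/μ).
So a_t = (μ t²/π²)^(1/3) = (42830 × (31356)² / π²)^(1/3) = 16219 km.
Since a_t = (r₁ + r₂)/2, r₂ = 2a_t − r₁ = 2×16219 − 4340 = 28098 km.

r₂ = 28100 km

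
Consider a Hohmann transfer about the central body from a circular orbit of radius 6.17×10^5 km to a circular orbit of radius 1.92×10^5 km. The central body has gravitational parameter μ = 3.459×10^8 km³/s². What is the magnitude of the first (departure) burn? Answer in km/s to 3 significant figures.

The Hohmann ellipse has a_t = (r₁ + r₂)/2 = 4.045×10^5 km.
Circular speed at r = 6.170×10^5 km: v_c = √(μ/r) = 23.6773 km/s.
Vis-viva on the transfer ellipse at r = 6.170×10^5 km gives v_t = √[μ(2/r − 1/a_t)] = 16.3126 km/s.
Δv₁ = |v_t − v_c| = |16.3126 − 23.6773| = 7.365 km/s.

Δv₁ = 7.36 km/s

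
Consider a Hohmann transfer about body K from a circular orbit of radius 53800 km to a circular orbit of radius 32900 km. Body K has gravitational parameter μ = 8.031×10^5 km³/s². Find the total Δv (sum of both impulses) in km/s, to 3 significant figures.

Semi-major axis of the transfer orbit: a_t = (53800 + 32900)/2 = 43350 km.
At r₁ the circular-orbit speed is v₁ = √(μ/r₁) = 3.8636 km/s.
On the transfer ellipse at r₁, v² = μ(2/r − 1/a) gives v_a = √[μ(2/r₁ − 1/a_t)] = 3.3659 km/s.
First burn Δv₁ = |v_a − v₁| = 0.4977 km/s.
At r₂, v₂ = √(μ/r₂) = 4.9407 km/s.
Transfer-orbit speed at r₂: v_p = √[μ(2/r₂ − 1/a_t)] = 5.5041 km/s.
Second burn Δv₂ = |v₂ − v_p| = 0.5634 km/s.
Δv = Δv₁ + Δv₂ = 0.4977 + 0.5634 = 1.061 km/s.

Δv = 1.06 km/s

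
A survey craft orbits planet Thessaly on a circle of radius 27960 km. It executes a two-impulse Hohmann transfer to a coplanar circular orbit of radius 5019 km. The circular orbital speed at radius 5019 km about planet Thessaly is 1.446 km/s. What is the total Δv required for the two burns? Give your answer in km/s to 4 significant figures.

Δv = 0.7116 km/s

From the circular-orbit relation v² = μ/r at r = 5019 km: μ = v²r = (1.446)² × 5019 = 10494.3 km³/s².
The Hohmann ellipse has a_t = (r₁ + r₂)/2 = 16489.5 km.
Circular speed at r₁: v₁ = √(μ/r₁) = √(10494.3/27960) = 0.612644 km/s.
On the transfer ellipse at r₁, vis-viva gives v_a = √[μ(2/r₁ − 1/a_t)] = 0.337997 km/s.
First burn Δv₁ = |v_a − v₁| = 0.27465 km/s.
At r₂, v₂ = √(μ/r₂) = 1.44600 km/s.
Transfer-orbit speed at r₂: v_p = √[μ(2/r₂ − 1/a_t)] = 1.88293 km/s.
Second burn Δv₂ = |v₂ − v_p| = 0.43693 km/s.
Δv = Δv₁ + Δv₂ = 0.27465 + 0.43693 = 0.7116 km/s.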